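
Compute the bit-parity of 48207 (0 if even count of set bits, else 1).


0b1011110001001111 has 10 ones => parity 0

0


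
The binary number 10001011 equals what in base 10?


10001011 in decimal = 139

139


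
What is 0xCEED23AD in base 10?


CEED23AD hex = 3471647661 decimal

3471647661


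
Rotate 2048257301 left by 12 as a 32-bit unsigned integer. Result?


Rotate 0b1111010000101011110110100010101 left by 12 (32-bit) = 0b1011110110100010101011110100001 = 1590777761

1590777761


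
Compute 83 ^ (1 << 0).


83 ^ (1 << 0) = 83 ^ 1 = 82

82


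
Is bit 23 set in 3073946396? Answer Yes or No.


0b10110111001110001011001100011100, bit 23 = 0. No

No


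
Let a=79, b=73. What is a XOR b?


79 ^ 73 = 6

6


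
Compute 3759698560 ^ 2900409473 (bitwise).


0b11100000000110000111001010000000 ^ 0b10101100111000001011110010000001 = 0b1001100111110001100111000000001 = 1291374081

1291374081


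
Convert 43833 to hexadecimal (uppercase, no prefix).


43833 = AB39 hex

AB39


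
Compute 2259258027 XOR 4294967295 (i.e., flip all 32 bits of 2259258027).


2259258027 ^ 4294967295 = 2035709268

2035709268


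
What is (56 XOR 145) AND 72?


Step 1: 56 ^ 145 = 169
Step 2: 169 & 72 = 8

8


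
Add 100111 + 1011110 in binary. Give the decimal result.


100111 + 1011110 = 10000101 = 133

133


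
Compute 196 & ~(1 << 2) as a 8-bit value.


196 & ~(1 << 2) = 192

192


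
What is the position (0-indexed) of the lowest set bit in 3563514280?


0b11010100011001101110100110101000. Lowest set bit at position 3

3


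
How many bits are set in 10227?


0b10011111110011 has 10 set bits

10


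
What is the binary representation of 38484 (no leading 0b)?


38484 = 1001011001010100 in binary

1001011001010100


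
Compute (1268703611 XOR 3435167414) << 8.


Step 1: 1268703611 ^ 3435167414 = 2271125453
Step 2: 2271125453 << 8 = 581408115968

581408115968


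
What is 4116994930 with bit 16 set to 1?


4116994930 | (1 << 16) = 4116994930 | 65536 = 4117060466

4117060466


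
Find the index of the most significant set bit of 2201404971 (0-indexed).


0b10000011001101101100011000101011. Highest set bit at position 31

31


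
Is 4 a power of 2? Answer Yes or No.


0b100. Only one bit set => Yes

Yes


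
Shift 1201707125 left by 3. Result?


0b1000111101000001001100001110101 << 3 = 0b1000111101000001001100001110101000 = 9613657000

9613657000


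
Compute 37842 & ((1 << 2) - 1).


37842 & 3 = 2

2


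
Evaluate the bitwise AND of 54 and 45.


0b110110 & 0b101101 = 0b100100 = 36

36


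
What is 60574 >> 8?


0b1110110010011110 >> 8 = 0b11101100 = 236

236


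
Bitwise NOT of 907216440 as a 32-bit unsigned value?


~0b110110000100110000011000111000 = 0b11001001111011001111100111000111 = 3387750855 (32-bit unsigned)

3387750855


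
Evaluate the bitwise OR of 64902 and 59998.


0b1111110110000110 | 0b1110101001011110 = 0b1111111111011110 = 65502

65502


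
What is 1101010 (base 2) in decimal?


1101010 in decimal = 106

106


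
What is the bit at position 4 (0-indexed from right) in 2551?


0b100111110111, position 4 = 1

1


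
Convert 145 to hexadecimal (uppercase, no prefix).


145 = 91 hex

91


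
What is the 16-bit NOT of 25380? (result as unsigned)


~0b110001100100100 = 0b1001110011011011 = 40155 (16-bit unsigned)

40155


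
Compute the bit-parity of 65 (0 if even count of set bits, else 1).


0b1000001 has 2 ones => parity 0

0


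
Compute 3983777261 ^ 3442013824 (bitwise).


0b11101101011100111001110111101101 ^ 0b11001101001010001111011010000000 = 0b100000010110110110101101101101 = 542862189

542862189


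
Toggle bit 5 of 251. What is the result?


251 ^ (1 << 5) = 251 ^ 32 = 219

219


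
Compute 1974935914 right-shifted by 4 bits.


0b1110101101101110010000101101010 >> 4 = 0b111010110110111001000010110 = 123433494

123433494


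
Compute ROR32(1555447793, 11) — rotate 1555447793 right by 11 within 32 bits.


Rotate 0b1011100101101100011111111110001 right by 11 (32-bit) = 0b11111110001010111001011011000111 = 4264269511

4264269511


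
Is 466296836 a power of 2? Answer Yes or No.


0b11011110010110010000000000100. Multiple bits set => No

No


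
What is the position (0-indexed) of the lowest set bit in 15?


0b1111. Lowest set bit at position 0

0


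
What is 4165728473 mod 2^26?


4165728473 & 67108863 = 4978905

4978905


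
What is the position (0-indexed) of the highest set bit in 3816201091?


0b11100011011101101001101110000011. Highest set bit at position 31

31


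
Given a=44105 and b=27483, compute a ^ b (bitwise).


44105 ^ 27483 = 50962

50962


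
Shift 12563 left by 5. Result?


0b11000100010011 << 5 = 0b1100010001001100000 = 402016

402016


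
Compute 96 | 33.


0b1100000 | 0b100001 = 0b1100001 = 97

97


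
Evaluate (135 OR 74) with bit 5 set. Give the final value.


Step 1: 135 | 74 = 207
Step 2: 207 | (1 << 5) = 207 | 32 = 239

239


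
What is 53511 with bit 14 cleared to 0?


53511 & ~(1 << 14) = 37127

37127


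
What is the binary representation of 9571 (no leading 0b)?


9571 = 10010101100011 in binary

10010101100011


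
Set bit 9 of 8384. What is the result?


8384 | (1 << 9) = 8384 | 512 = 8896

8896


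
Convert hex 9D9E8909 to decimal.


9D9E8909 hex = 2644412681 decimal

2644412681


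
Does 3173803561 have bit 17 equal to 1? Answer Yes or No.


0b10111101001011000110011000101001, bit 17 = 0. No

No


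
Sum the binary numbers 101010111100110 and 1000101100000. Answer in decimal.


101010111100110 + 1000101100000 = 110011101000110 = 26438

26438


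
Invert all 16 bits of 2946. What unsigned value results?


2946 ^ 65535 = 62589

62589


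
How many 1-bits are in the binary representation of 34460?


0b1000011010011100 has 7 set bits

7


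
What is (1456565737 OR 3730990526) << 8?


Step 1: 1456565737 | 3730990526 = 3740495359
Step 2: 3740495359 << 8 = 957566811904

957566811904


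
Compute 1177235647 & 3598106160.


0b1000110001010110011000010111111 & 0b11010110011101101011111000110000 = 0b1000110001000100011000000110000 = 1176645680

1176645680


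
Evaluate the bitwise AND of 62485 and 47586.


0b1111010000010101 & 0b1011100111100010 = 0b1011000000000000 = 45056

45056


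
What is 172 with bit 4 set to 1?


172 | (1 << 4) = 172 | 16 = 188

188


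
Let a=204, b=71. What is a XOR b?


204 ^ 71 = 139

139


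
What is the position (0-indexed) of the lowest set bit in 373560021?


0b10110010001000001001011010101. Lowest set bit at position 0

0


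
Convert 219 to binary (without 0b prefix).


219 = 11011011 in binary

11011011


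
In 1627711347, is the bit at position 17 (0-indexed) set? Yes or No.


0b1100001000001001110011101110011, bit 17 = 0. No

No


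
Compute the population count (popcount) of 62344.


0b1111001110001000 has 8 set bits

8


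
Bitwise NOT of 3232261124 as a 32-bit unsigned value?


~0b11000000101010000110010000000100 = 0b111111010101111001101111111011 = 1062706171 (32-bit unsigned)

1062706171


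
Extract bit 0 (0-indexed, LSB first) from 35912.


0b1000110001001000, position 0 = 0

0


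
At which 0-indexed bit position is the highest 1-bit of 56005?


0b1101101011000101. Highest set bit at position 15

15


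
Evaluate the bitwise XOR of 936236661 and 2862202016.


0b110111110011011101011001110101 ^ 0b10101010100110011011110010100000 = 0b10011101010101000110101011010101 = 2639555285

2639555285


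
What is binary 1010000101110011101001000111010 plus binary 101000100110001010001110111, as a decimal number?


1010000101110011101001000111010 + 101000100110001010001110111 = 1010101110011001110011010110001 = 1439491761

1439491761


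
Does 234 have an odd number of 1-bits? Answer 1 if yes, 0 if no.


0b11101010 has 5 ones => parity 1

1


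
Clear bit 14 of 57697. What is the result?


57697 & ~(1 << 14) = 41313

41313


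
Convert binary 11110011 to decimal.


11110011 in decimal = 243

243


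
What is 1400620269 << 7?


0b1010011011110111100010011101101 << 7 = 0b10100110111101111000100111011010000000 = 179279394432

179279394432


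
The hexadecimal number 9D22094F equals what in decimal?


9D22094F hex = 2636253519 decimal

2636253519


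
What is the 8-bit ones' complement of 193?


193 ^ 255 = 62

62


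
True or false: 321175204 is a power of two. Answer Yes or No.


0b10011001001001011111010100100. Multiple bits set => No

No


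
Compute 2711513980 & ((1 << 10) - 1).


2711513980 & 1023 = 892

892


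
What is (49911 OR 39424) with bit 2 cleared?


Step 1: 49911 | 39424 = 56055
Step 2: 56055 & ~(1 << 2) = 56051

56051


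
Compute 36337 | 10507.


0b1000110111110001 | 0b10100100001011 = 0b1010110111111011 = 44539

44539


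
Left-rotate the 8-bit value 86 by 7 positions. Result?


Rotate 0b1010110 left by 7 (8-bit) = 0b101011 = 43

43


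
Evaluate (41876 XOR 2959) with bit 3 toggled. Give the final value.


Step 1: 41876 ^ 2959 = 43035
Step 2: 43035 ^ (1 << 3) = 43035 ^ 8 = 43027

43027


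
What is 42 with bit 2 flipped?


42 ^ (1 << 2) = 42 ^ 4 = 46

46


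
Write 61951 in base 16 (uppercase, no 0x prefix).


61951 = F1FF hex

F1FF


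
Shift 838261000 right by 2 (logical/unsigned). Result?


0b110001111101101101100100001000 >> 2 = 0b1100011111011011011001000010 = 209565250

209565250


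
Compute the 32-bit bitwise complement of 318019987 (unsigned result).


~0b10010111101001001100110010011 = 0b11101101000010110110011001101100 = 3976947308 (32-bit unsigned)

3976947308


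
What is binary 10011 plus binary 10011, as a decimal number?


10011 + 10011 = 100110 = 38

38


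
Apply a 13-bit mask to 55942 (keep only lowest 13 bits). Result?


55942 & 8191 = 6790

6790


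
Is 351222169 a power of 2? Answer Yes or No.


0b10100111011110011100110011001. Multiple bits set => No

No


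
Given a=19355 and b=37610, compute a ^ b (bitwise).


19355 ^ 37610 = 55665

55665


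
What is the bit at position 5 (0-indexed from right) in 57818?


0b1110000111011010, position 5 = 0

0


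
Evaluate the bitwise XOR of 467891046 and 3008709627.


0b11011111000110111001101100110 ^ 0b10110011010101010100001111111011 = 0b10101000101101100011000010011101 = 2830512285

2830512285


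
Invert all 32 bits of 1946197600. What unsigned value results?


1946197600 ^ 4294967295 = 2348769695

2348769695


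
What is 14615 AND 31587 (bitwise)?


0b11100100010111 & 0b111101101100011 = 0b11100100000011 = 14595

14595


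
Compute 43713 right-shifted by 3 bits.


0b1010101011000001 >> 3 = 0b1010101011000 = 5464

5464


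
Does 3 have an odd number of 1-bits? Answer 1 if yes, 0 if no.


0b11 has 2 ones => parity 0

0


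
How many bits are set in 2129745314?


0b1111110111100010101010110100010 has 18 set bits

18


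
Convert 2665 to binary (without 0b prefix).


2665 = 101001101001 in binary

101001101001


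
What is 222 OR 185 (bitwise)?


0b11011110 | 0b10111001 = 0b11111111 = 255

255


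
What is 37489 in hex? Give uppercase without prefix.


37489 = 9271 hex

9271


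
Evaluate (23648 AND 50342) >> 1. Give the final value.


Step 1: 23648 & 50342 = 17440
Step 2: 17440 >> 1 = 8720

8720


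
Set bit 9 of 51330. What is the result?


51330 | (1 << 9) = 51330 | 512 = 51842

51842


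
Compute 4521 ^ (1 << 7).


4521 ^ (1 << 7) = 4521 ^ 128 = 4393

4393


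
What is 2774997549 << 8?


0b10100101011001110001101000101101 << 8 = 0b1010010101100111000110100010110100000000 = 710399372544

710399372544


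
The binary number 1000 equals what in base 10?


1000 in decimal = 8

8


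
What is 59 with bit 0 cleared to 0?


59 & ~(1 << 0) = 58

58


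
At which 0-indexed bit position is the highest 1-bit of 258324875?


0b1111011001011011100110001011. Highest set bit at position 27

27


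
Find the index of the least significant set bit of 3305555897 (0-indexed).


0b11000101000001101100011110111001. Lowest set bit at position 0

0


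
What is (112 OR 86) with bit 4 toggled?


Step 1: 112 | 86 = 118
Step 2: 118 ^ (1 << 4) = 118 ^ 16 = 102

102


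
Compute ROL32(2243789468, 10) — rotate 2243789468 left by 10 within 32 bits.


Rotate 0b10000101101111011000001010011100 left by 10 (32-bit) = 0b11110110000010100111001000010110 = 4127879702

4127879702


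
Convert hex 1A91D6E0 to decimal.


1A91D6E0 hex = 445765344 decimal

445765344


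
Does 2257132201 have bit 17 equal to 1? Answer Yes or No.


0b10000110100010010001101010101001, bit 17 = 0. No

No


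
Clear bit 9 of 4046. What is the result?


4046 & ~(1 << 9) = 3534

3534


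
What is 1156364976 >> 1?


0b1000100111011001011101010110000 >> 1 = 0b100010011101100101110101011000 = 578182488

578182488


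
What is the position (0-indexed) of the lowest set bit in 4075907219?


0b11110010111100010110100010010011. Lowest set bit at position 0

0


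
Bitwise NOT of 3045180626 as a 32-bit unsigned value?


~0b10110101100000011100010011010010 = 0b1001010011111100011101100101101 = 1249786669 (32-bit unsigned)

1249786669


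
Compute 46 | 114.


0b101110 | 0b1110010 = 0b1111110 = 126

126


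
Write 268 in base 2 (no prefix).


268 = 100001100 in binary

100001100


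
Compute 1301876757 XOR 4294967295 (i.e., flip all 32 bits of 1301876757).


1301876757 ^ 4294967295 = 2993090538

2993090538


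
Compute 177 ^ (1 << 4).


177 ^ (1 << 4) = 177 ^ 16 = 161

161


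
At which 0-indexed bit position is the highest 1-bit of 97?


0b1100001. Highest set bit at position 6

6


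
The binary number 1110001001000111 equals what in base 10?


1110001001000111 in decimal = 57927

57927


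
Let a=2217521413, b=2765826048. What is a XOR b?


2217521413 ^ 2765826048 = 553097477

553097477


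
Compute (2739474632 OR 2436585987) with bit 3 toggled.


Step 1: 2739474632 | 2436585987 = 3011205835
Step 2: 3011205835 ^ (1 << 3) = 3011205835 ^ 8 = 3011205827

3011205827


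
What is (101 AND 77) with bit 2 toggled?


Step 1: 101 & 77 = 69
Step 2: 69 ^ (1 << 2) = 69 ^ 4 = 65

65


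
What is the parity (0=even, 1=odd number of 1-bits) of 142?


0b10001110 has 4 ones => parity 0

0


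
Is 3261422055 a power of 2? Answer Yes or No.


0b11000010011001010101100111100111. Multiple bits set => No

No


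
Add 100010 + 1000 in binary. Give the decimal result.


100010 + 1000 = 101010 = 42

42


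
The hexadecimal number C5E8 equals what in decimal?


C5E8 hex = 50664 decimal

50664


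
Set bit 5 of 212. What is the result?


212 | (1 << 5) = 212 | 32 = 244

244


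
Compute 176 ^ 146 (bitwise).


0b10110000 ^ 0b10010010 = 0b100010 = 34

34


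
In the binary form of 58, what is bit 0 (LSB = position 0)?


0b111010, position 0 = 0

0


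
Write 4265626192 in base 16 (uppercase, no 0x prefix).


4265626192 = FE404A50 hex

FE404A50


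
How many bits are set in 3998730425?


0b11101110010101111100100010111001 has 19 set bits

19


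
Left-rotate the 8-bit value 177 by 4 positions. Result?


Rotate 0b10110001 left by 4 (8-bit) = 0b11011 = 27

27


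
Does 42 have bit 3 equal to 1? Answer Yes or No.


0b101010, bit 3 = 1. Yes

Yes


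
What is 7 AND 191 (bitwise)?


0b111 & 0b10111111 = 0b111 = 7

7


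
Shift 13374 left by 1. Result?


0b11010000111110 << 1 = 0b110100001111100 = 26748

26748


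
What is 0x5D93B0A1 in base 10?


5D93B0A1 hex = 1569960097 decimal

1569960097


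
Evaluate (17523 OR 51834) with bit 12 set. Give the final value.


Step 1: 17523 | 51834 = 52859
Step 2: 52859 | (1 << 12) = 52859 | 4096 = 56955

56955


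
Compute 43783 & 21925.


0b1010101100000111 & 0b101010110100101 = 0b100000101 = 261

261


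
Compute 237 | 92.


0b11101101 | 0b1011100 = 0b11111101 = 253

253


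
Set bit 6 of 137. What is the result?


137 | (1 << 6) = 137 | 64 = 201

201


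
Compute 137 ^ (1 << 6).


137 ^ (1 << 6) = 137 ^ 64 = 201

201


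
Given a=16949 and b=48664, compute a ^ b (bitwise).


16949 ^ 48664 = 64557

64557


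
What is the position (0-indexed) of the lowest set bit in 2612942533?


0b10011011101111100101011011000101. Lowest set bit at position 0

0


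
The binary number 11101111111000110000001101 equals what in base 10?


11101111111000110000001101 in decimal = 62884877

62884877


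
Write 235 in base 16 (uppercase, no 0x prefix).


235 = EB hex

EB


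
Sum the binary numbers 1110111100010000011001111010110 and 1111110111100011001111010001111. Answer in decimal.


1110111100010000011001111010110 + 1111110111100011001111010001111 = 11110110011110011101001001100101 = 4135178853

4135178853


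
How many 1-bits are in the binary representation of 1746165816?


0b1101000000101000110000000111000 has 10 set bits

10


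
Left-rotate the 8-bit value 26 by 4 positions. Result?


Rotate 0b11010 left by 4 (8-bit) = 0b10100001 = 161

161


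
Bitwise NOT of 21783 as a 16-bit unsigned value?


~0b101010100010111 = 0b1010101011101000 = 43752 (16-bit unsigned)

43752


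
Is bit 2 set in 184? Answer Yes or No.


0b10111000, bit 2 = 0. No

No


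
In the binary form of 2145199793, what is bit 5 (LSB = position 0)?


0b1111111110111010010011010110001, position 5 = 1

1


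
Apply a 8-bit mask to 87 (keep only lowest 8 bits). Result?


87 & 255 = 87

87


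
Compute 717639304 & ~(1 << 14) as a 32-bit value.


717639304 & ~(1 << 14) = 717622920

717622920


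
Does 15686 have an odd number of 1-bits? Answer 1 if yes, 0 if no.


0b11110101000110 has 8 ones => parity 0

0


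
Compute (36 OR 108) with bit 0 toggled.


Step 1: 36 | 108 = 108
Step 2: 108 ^ (1 << 0) = 108 ^ 1 = 109

109


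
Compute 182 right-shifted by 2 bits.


0b10110110 >> 2 = 0b101101 = 45

45


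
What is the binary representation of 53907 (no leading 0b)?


53907 = 1101001010010011 in binary

1101001010010011


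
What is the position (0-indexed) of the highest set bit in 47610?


0b1011100111111010. Highest set bit at position 15

15


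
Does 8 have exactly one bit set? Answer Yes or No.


0b1000. Only one bit set => Yes

Yes


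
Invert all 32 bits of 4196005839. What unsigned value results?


4196005839 ^ 4294967295 = 98961456

98961456


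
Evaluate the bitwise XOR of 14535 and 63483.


0b11100011000111 ^ 0b1111011111111011 = 0b1100111100111100 = 53052

53052


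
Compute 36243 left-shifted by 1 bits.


0b1000110110010011 << 1 = 0b10001101100100110 = 72486

72486


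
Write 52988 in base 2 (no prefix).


52988 = 1100111011111100 in binary

1100111011111100


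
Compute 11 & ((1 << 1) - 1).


11 & 1 = 1

1


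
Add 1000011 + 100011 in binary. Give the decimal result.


1000011 + 100011 = 1100110 = 102

102


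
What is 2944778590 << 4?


0b10101111100001011100000101011110 << 4 = 0b101011111000010111000001010111100000 = 47116457440

47116457440


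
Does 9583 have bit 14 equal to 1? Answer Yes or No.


0b10010101101111, bit 14 = 0. No

No


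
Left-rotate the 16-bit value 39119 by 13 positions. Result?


Rotate 0b1001100011001111 left by 13 (16-bit) = 0b1111001100011001 = 62233

62233


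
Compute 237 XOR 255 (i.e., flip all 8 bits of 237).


237 ^ 255 = 18

18


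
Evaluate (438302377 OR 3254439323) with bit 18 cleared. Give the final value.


Step 1: 438302377 | 3254439323 = 3690987451
Step 2: 3690987451 & ~(1 << 18) = 3690725307

3690725307


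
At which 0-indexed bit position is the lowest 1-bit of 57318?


0b1101111111100110. Lowest set bit at position 1

1


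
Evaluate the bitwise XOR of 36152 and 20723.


0b1000110100111000 ^ 0b101000011110011 = 0b1101110111001011 = 56779

56779


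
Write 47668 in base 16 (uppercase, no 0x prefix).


47668 = BA34 hex

BA34


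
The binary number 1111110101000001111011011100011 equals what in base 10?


1111110101000001111011011100011 in decimal = 2124478179

2124478179


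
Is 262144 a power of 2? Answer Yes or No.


0b1000000000000000000. Only one bit set => Yes

Yes


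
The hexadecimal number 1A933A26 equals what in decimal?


1A933A26 hex = 445856294 decimal

445856294


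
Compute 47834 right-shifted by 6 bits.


0b1011101011011010 >> 6 = 0b1011101011 = 747

747


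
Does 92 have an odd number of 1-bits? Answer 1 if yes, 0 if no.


0b1011100 has 4 ones => parity 0

0


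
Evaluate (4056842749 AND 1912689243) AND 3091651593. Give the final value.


Step 1: 4056842749 & 1912689243 = 1879048281
Step 2: 1879048281 & 3091651593 = 805306377

805306377


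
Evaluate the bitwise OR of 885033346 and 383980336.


0b110100110000001000100110000010 | 0b10110111000110001001100110000 = 0b110110111000111001101110110010 = 920886194

920886194


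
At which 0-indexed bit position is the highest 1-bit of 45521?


0b1011000111010001. Highest set bit at position 15

15


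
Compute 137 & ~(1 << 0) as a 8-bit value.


137 & ~(1 << 0) = 136

136


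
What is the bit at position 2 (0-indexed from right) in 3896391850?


0b11101000001111100011100010101010, position 2 = 0

0


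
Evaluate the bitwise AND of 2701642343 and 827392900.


0b10100001000001111100101001100111 & 0b110001010100010000001110000100 = 0b100001000000010000001000000100 = 553714180

553714180


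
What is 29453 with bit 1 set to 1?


29453 | (1 << 1) = 29453 | 2 = 29455

29455


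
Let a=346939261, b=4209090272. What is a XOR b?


346939261 ^ 4209090272 = 3997974941

3997974941


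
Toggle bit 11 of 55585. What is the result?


55585 ^ (1 << 11) = 55585 ^ 2048 = 53537

53537


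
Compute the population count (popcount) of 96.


0b1100000 has 2 set bits

2


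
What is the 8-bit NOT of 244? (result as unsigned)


~0b11110100 = 0b1011 = 11 (8-bit unsigned)

11


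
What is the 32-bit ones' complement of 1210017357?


1210017357 ^ 4294967295 = 3084949938

3084949938


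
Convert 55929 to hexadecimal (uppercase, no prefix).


55929 = DA79 hex

DA79


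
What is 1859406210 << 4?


0b1101110110101000100100110000010 << 4 = 0b11011101101010001001001100000100000 = 29750499360

29750499360


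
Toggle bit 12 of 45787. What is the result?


45787 ^ (1 << 12) = 45787 ^ 4096 = 41691

41691


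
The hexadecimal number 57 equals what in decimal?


57 hex = 87 decimal

87


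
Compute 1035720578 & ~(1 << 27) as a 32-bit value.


1035720578 & ~(1 << 27) = 901502850

901502850


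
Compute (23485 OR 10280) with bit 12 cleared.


Step 1: 23485 | 10280 = 31677
Step 2: 31677 & ~(1 << 12) = 27581

27581


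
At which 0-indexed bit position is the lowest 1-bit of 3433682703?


0b11001100101010011101011100001111. Lowest set bit at position 0

0


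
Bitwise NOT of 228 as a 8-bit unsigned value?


~0b11100100 = 0b11011 = 27 (8-bit unsigned)

27


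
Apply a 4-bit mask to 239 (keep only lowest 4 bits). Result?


239 & 15 = 15

15


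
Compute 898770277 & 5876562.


0b110101100100100010010101100101 & 0b10110011010101101010010 = 0b100000010000101000000 = 1057088

1057088


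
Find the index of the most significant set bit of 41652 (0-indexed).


0b1010001010110100. Highest set bit at position 15

15


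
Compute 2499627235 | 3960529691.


0b10010100111111010100100011100011 | 0b11101100000100001110001100011011 = 0b11111100111111011110101111111011 = 4244499451

4244499451


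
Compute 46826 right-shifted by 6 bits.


0b1011011011101010 >> 6 = 0b1011011011 = 731

731


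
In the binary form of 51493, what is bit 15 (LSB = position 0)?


0b1100100100100101, position 15 = 1

1


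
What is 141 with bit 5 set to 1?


141 | (1 << 5) = 141 | 32 = 173

173


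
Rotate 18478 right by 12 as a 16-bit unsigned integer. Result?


Rotate 0b100100000101110 right by 12 (16-bit) = 0b1000001011100100 = 33508

33508


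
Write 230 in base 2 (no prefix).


230 = 11100110 in binary

11100110


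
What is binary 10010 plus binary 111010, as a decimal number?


10010 + 111010 = 1001100 = 76

76


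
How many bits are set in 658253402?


0b100111001111000010011001011010 has 15 set bits

15


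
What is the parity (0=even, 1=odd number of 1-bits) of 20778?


0b101000100101010 has 6 ones => parity 0

0


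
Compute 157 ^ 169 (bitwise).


0b10011101 ^ 0b10101001 = 0b110100 = 52

52


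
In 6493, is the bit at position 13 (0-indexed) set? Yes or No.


0b1100101011101, bit 13 = 0. No

No


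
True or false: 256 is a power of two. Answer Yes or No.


0b100000000. Only one bit set => Yes

Yes


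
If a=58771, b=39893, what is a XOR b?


58771 ^ 39893 = 32326

32326


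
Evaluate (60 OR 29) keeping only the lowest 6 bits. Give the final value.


Step 1: 60 | 29 = 61
Step 2: 61 & 63 = 61

61


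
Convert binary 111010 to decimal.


111010 in decimal = 58

58


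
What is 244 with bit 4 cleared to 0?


244 & ~(1 << 4) = 228

228


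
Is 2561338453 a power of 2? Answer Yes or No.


0b10011000101010101110110001010101. Multiple bits set => No

No


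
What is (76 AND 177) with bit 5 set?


Step 1: 76 & 177 = 0
Step 2: 0 | (1 << 5) = 0 | 32 = 32

32


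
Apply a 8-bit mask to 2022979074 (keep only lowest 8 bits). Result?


2022979074 & 255 = 2

2


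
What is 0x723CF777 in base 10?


723CF777 hex = 1916598135 decimal

1916598135


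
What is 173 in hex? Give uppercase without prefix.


173 = AD hex

AD


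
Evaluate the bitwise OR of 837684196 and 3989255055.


0b110001111011100000101111100100 | 0b11101101110001110011001110001111 = 0b11111101111011110011101111101111 = 4260314095

4260314095


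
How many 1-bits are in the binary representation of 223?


0b11011111 has 7 set bits

7


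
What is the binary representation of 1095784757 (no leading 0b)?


1095784757 = 1000001010100000101100100110101 in binary

1000001010100000101100100110101


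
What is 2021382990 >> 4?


0b1111000011110111101101101001110 >> 4 = 0b111100001111011110110110100 = 126336436

126336436


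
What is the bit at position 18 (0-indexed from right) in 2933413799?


0b10101110110110000101011110100111, position 18 = 0

0


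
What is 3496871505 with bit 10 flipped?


3496871505 ^ (1 << 10) = 3496871505 ^ 1024 = 3496870481

3496870481


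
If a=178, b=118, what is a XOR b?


178 ^ 118 = 196

196


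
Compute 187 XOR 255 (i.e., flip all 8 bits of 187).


187 ^ 255 = 68

68


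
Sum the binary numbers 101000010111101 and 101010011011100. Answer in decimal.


101000010111101 + 101010011011100 = 1010010110011001 = 42393

42393


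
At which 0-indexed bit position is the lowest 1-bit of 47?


0b101111. Lowest set bit at position 0

0


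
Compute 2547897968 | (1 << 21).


2547897968 | (1 << 21) = 2547897968 | 2097152 = 2549995120

2549995120


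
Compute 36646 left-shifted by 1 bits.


0b1000111100100110 << 1 = 0b10001111001001100 = 73292

73292


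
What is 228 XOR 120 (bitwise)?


0b11100100 ^ 0b1111000 = 0b10011100 = 156

156


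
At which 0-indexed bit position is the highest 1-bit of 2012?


0b11111011100. Highest set bit at position 10

10


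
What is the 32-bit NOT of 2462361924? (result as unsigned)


~0b10010010110001001010100101000100 = 0b1101101001110110101011010111011 = 1832605371 (32-bit unsigned)

1832605371


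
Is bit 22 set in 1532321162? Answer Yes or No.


0b1011011010101010101110110001010, bit 22 = 1. Yes

Yes


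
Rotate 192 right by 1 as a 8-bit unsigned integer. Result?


Rotate 0b11000000 right by 1 (8-bit) = 0b1100000 = 96

96


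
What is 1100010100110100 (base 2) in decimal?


1100010100110100 in decimal = 50484

50484


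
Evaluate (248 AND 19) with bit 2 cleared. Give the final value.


Step 1: 248 & 19 = 16
Step 2: 16 & ~(1 << 2) = 16

16


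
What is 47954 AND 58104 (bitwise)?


0b1011101101010010 & 0b1110001011111000 = 0b1010001001010000 = 41552

41552


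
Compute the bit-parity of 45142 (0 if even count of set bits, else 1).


0b1011000001010110 has 7 ones => parity 1

1


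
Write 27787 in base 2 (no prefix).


27787 = 110110010001011 in binary

110110010001011


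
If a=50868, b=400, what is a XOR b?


50868 ^ 400 = 50980

50980


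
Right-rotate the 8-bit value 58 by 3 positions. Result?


Rotate 0b111010 right by 3 (8-bit) = 0b1000111 = 71

71


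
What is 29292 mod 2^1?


29292 & 1 = 0

0


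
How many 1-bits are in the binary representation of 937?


0b1110101001 has 6 set bits

6


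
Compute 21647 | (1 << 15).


21647 | (1 << 15) = 21647 | 32768 = 54415

54415


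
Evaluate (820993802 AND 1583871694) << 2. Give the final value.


Step 1: 820993802 & 1583871694 = 275207690
Step 2: 275207690 << 2 = 1100830760

1100830760


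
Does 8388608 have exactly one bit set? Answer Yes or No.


0b100000000000000000000000. Only one bit set => Yes

Yes


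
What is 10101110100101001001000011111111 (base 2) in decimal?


10101110100101001001000011111111 in decimal = 2928972031

2928972031


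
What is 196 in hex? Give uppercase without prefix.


196 = C4 hex

C4


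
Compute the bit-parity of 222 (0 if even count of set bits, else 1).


0b11011110 has 6 ones => parity 0

0


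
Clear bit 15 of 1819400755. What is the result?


1819400755 & ~(1 << 15) = 1819367987

1819367987


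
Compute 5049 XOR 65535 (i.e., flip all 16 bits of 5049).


5049 ^ 65535 = 60486

60486


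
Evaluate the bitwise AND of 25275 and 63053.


0b110001010111011 & 0b1111011001001101 = 0b110001000001001 = 25097

25097


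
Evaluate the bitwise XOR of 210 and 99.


0b11010010 ^ 0b1100011 = 0b10110001 = 177

177


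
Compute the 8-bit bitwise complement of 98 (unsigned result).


~0b1100010 = 0b10011101 = 157 (8-bit unsigned)

157


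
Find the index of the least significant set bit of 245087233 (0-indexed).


0b1110100110111011110000000001. Lowest set bit at position 0

0


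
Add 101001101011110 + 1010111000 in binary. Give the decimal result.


101001101011110 + 1010111000 = 101011000010110 = 22038

22038


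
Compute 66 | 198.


0b1000010 | 0b11000110 = 0b11000110 = 198

198


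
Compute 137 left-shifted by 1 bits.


0b10001001 << 1 = 0b100010010 = 274

274


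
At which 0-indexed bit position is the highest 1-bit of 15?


0b1111. Highest set bit at position 3

3


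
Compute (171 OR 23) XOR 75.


Step 1: 171 | 23 = 191
Step 2: 191 ^ 75 = 244

244


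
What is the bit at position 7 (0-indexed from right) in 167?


0b10100111, position 7 = 1

1


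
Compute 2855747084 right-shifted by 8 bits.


0b10101010001101110011111000001100 >> 8 = 0b101010100011011100111110 = 11155262

11155262


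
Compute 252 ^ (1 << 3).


252 ^ (1 << 3) = 252 ^ 8 = 244

244


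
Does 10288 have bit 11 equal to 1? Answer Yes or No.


0b10100000110000, bit 11 = 1. Yes

Yes


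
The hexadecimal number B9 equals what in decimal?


B9 hex = 185 decimal

185


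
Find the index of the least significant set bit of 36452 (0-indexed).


0b1000111001100100. Lowest set bit at position 2

2


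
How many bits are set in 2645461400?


0b10011101101011101000100110011000 has 16 set bits

16


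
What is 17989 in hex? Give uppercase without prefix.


17989 = 4645 hex

4645


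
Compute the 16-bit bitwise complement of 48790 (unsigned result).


~0b1011111010010110 = 0b100000101101001 = 16745 (16-bit unsigned)

16745


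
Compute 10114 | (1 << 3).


10114 | (1 << 3) = 10114 | 8 = 10122

10122


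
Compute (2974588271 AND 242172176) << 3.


Step 1: 2974588271 & 242172176 = 4980992
Step 2: 4980992 << 3 = 39847936

39847936


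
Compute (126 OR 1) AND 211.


Step 1: 126 | 1 = 127
Step 2: 127 & 211 = 83

83


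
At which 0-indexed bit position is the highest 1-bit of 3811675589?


0b11100011001100011000110111000101. Highest set bit at position 31

31


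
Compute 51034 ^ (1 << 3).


51034 ^ (1 << 3) = 51034 ^ 8 = 51026

51026


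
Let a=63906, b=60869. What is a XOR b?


63906 ^ 60869 = 5223

5223


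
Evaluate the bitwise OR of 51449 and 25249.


0b1100100011111001 | 0b110001010100001 = 0b1110101011111001 = 60153

60153


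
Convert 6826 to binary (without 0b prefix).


6826 = 1101010101010 in binary

1101010101010


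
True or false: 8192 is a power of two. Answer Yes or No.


0b10000000000000. Only one bit set => Yes

Yes


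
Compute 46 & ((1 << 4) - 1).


46 & 15 = 14

14


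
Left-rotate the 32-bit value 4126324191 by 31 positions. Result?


Rotate 0b11110101111100101011010111011111 left by 31 (32-bit) = 0b11111010111110010101101011101111 = 4210645743

4210645743


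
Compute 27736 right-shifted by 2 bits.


0b110110001011000 >> 2 = 0b1101100010110 = 6934

6934


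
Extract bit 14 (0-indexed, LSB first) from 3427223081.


0b11001100010001110100011000101001, position 14 = 1

1


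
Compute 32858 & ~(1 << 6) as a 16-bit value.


32858 & ~(1 << 6) = 32794

32794


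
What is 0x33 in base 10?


33 hex = 51 decimal

51


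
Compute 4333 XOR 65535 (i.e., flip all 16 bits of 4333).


4333 ^ 65535 = 61202

61202


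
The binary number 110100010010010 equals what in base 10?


110100010010010 in decimal = 26770

26770


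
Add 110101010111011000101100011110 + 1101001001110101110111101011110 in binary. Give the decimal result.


110101010111011000101100011110 + 1101001001110101110111101011110 = 10011110100110000111101001111100 = 2660792956

2660792956


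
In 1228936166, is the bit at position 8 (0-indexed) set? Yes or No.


0b1001001010000000001001111100110, bit 8 = 1. Yes

Yes


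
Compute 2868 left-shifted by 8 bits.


0b101100110100 << 8 = 0b10110011010000000000 = 734208

734208


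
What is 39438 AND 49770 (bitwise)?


0b1001101000001110 & 0b1100001001101010 = 0b1000001000001010 = 33290

33290


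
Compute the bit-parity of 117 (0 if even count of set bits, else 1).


0b1110101 has 5 ones => parity 1

1


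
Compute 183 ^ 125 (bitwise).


0b10110111 ^ 0b1111101 = 0b11001010 = 202

202


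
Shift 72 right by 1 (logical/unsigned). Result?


0b1001000 >> 1 = 0b100100 = 36

36


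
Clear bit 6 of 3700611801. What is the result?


3700611801 & ~(1 << 6) = 3700611737

3700611737


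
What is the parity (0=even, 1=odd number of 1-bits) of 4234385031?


0b11111100011000111001011010000111 has 18 ones => parity 0

0


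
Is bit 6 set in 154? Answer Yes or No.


0b10011010, bit 6 = 0. No

No


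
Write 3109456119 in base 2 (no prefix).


3109456119 = 10111001010101101000100011110111 in binary

10111001010101101000100011110111


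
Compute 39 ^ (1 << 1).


39 ^ (1 << 1) = 39 ^ 2 = 37

37


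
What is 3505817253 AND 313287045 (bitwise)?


0b11010000111101101000011010100101 & 0b10010101011000110000110000101 = 0b10000101001000000000010000101 = 279183493

279183493


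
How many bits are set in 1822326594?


0b1101100100111100111111101000010 has 18 set bits

18


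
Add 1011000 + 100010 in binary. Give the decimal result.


1011000 + 100010 = 1111010 = 122

122


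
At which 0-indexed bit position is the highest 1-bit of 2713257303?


0b10100001101110010000010101010111. Highest set bit at position 31

31


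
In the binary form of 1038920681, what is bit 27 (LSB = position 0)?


0b111101111011001010101111101001, position 27 = 1

1


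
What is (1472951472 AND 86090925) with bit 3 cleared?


Step 1: 1472951472 & 86090925 = 83960992
Step 2: 83960992 & ~(1 << 3) = 83960992

83960992


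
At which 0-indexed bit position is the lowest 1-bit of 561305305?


0b100001011101001101011011011001. Lowest set bit at position 0

0


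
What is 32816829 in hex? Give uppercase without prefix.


32816829 = 1F4BEBD hex

1F4BEBD


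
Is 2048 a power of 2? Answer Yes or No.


0b100000000000. Only one bit set => Yes

Yes


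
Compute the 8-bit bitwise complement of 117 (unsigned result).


~0b1110101 = 0b10001010 = 138 (8-bit unsigned)

138


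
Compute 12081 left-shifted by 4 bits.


0b10111100110001 << 4 = 0b101111001100010000 = 193296

193296


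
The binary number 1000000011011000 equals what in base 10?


1000000011011000 in decimal = 32984

32984


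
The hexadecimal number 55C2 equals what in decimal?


55C2 hex = 21954 decimal

21954


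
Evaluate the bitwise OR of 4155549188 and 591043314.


0b11110111101100001010011000000100 | 0b100011001110101001101011110010 = 0b11110111101110101011111011110110 = 4156210934

4156210934


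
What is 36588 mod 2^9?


36588 & 511 = 236

236


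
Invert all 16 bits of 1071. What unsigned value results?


1071 ^ 65535 = 64464

64464


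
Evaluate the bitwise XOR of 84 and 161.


0b1010100 ^ 0b10100001 = 0b11110101 = 245

245


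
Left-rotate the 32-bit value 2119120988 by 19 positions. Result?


Rotate 0b1111110010011110011100001011100 left by 19 (32-bit) = 0b11000010111000111111001001111001 = 3269718649

3269718649


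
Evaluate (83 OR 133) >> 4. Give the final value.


Step 1: 83 | 133 = 215
Step 2: 215 >> 4 = 13

13


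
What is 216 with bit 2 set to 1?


216 | (1 << 2) = 216 | 4 = 220

220


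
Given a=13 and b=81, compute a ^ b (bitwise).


13 ^ 81 = 92

92


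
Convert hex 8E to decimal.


8E hex = 142 decimal

142


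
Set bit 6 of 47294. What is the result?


47294 | (1 << 6) = 47294 | 64 = 47358

47358


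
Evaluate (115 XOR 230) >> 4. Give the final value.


Step 1: 115 ^ 230 = 149
Step 2: 149 >> 4 = 9

9


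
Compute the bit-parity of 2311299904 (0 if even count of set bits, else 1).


0b10001001110000111010001101000000 has 12 ones => parity 0

0


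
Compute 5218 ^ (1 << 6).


5218 ^ (1 << 6) = 5218 ^ 64 = 5154

5154


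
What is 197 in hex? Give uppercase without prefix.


197 = C5 hex

C5


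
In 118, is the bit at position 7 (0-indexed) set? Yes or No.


0b1110110, bit 7 = 0. No

No


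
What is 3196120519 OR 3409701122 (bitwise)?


0b10111110100000001110110111000111 | 0b11001011001110111110100100000010 = 0b11111111101110111110110111000111 = 4290506183

4290506183


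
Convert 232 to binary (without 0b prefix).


232 = 11101000 in binary

11101000
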